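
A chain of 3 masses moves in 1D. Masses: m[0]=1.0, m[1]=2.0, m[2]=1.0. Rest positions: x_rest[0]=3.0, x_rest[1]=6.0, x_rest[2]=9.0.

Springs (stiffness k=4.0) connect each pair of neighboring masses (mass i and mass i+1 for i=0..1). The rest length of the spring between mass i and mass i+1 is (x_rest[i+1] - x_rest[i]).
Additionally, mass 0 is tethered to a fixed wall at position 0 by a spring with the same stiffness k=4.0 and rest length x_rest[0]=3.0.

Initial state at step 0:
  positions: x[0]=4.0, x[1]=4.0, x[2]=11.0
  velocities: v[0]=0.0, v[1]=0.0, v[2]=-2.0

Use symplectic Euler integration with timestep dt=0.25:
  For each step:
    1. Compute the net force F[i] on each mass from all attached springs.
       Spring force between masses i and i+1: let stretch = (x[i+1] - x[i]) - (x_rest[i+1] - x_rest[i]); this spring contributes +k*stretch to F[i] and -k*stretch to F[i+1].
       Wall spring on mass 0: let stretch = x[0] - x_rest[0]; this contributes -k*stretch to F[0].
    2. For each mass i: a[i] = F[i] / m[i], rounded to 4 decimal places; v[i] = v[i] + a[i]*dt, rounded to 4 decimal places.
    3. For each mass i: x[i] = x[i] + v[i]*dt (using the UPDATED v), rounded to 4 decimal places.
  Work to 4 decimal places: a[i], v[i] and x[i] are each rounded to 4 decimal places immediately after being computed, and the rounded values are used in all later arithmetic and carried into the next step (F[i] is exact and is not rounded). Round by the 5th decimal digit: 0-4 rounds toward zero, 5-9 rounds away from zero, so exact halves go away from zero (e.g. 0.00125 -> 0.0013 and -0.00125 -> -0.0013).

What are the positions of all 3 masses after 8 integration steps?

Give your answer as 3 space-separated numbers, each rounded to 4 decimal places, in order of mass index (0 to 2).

Answer: 3.8530 3.7642 9.8462

Derivation:
Step 0: x=[4.0000 4.0000 11.0000] v=[0.0000 0.0000 -2.0000]
Step 1: x=[3.0000 4.8750 9.5000] v=[-4.0000 3.5000 -6.0000]
Step 2: x=[1.7188 6.0938 7.5938] v=[-5.1250 4.8750 -7.6250]
Step 3: x=[1.1016 6.9532 6.0626] v=[-2.4688 3.4375 -6.1250]
Step 4: x=[1.6719 6.9698 5.5040] v=[2.2812 0.0664 -2.2344]
Step 5: x=[3.1487 6.1409 6.0619] v=[5.9072 -3.3155 2.2314]
Step 6: x=[4.5864 4.9281 7.3895] v=[5.7507 -4.8511 5.3104]
Step 7: x=[4.9629 3.9803 8.8518] v=[1.5060 -3.7913 5.8490]
Step 8: x=[3.8530 3.7642 9.8462] v=[-4.4395 -0.8643 3.9775]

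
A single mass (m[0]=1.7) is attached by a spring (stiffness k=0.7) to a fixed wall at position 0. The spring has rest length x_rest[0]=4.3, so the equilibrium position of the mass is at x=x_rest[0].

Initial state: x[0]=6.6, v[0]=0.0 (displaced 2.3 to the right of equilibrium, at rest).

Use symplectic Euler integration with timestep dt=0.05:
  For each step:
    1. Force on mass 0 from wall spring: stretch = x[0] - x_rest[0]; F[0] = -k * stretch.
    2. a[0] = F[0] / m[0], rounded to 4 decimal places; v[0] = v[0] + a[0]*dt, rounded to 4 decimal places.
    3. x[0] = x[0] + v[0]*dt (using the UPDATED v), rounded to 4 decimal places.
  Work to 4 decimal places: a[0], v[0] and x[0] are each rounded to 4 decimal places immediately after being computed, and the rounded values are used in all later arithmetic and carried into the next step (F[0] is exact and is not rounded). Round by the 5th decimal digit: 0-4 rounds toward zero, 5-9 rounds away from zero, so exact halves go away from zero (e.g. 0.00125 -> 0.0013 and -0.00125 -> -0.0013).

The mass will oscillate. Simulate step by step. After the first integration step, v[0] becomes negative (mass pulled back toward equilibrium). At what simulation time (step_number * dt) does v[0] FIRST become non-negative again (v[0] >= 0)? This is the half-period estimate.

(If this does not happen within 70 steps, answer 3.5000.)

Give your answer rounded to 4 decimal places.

Step 0: x=[6.6000] v=[0.0000]
Step 1: x=[6.5976] v=[-0.0474]
Step 2: x=[6.5929] v=[-0.0947]
Step 3: x=[6.5858] v=[-0.1419]
Step 4: x=[6.5764] v=[-0.1890]
Step 5: x=[6.5646] v=[-0.2359]
Step 6: x=[6.5505] v=[-0.2825]
Step 7: x=[6.5341] v=[-0.3288]
Step 8: x=[6.5154] v=[-0.3748]
Step 9: x=[6.4944] v=[-0.4204]
Step 10: x=[6.4711] v=[-0.4656]
Step 11: x=[6.4456] v=[-0.5103]
Step 12: x=[6.4179] v=[-0.5545]
Step 13: x=[6.3880] v=[-0.5981]
Step 14: x=[6.3559] v=[-0.6411]
Step 15: x=[6.3217] v=[-0.6834]
Step 16: x=[6.2855] v=[-0.7250]
Step 17: x=[6.2472] v=[-0.7659]
Step 18: x=[6.2069] v=[-0.8060]
Step 19: x=[6.1646] v=[-0.8453]
Step 20: x=[6.1204] v=[-0.8837]
Step 21: x=[6.0743] v=[-0.9212]
Step 22: x=[6.0264] v=[-0.9577]
Step 23: x=[5.9767] v=[-0.9932]
Step 24: x=[5.9253] v=[-1.0277]
Step 25: x=[5.8722] v=[-1.0612]
Step 26: x=[5.8175] v=[-1.0936]
Step 27: x=[5.7613] v=[-1.1248]
Step 28: x=[5.7036] v=[-1.1549]
Step 29: x=[5.6444] v=[-1.1838]
Step 30: x=[5.5838] v=[-1.2115]
Step 31: x=[5.5219] v=[-1.2379]
Step 32: x=[5.4587] v=[-1.2631]
Step 33: x=[5.3944] v=[-1.2870]
Step 34: x=[5.3289] v=[-1.3095]
Step 35: x=[5.2624] v=[-1.3307]
Step 36: x=[5.1949] v=[-1.3505]
Step 37: x=[5.1265] v=[-1.3689]
Step 38: x=[5.0572] v=[-1.3859]
Step 39: x=[4.9871] v=[-1.4015]
Step 40: x=[4.9163] v=[-1.4156]
Step 41: x=[4.8449] v=[-1.4283]
Step 42: x=[4.7729] v=[-1.4395]
Step 43: x=[4.7004] v=[-1.4492]
Step 44: x=[4.6275] v=[-1.4574]
Step 45: x=[4.5543] v=[-1.4641]
Step 46: x=[4.4808] v=[-1.4693]
Step 47: x=[4.4072] v=[-1.4730]
Step 48: x=[4.3334] v=[-1.4752]
Step 49: x=[4.2596] v=[-1.4759]
Step 50: x=[4.1858] v=[-1.4751]
Step 51: x=[4.1122] v=[-1.4728]
Step 52: x=[4.0388] v=[-1.4689]
Step 53: x=[3.9656] v=[-1.4635]
Step 54: x=[3.8928] v=[-1.4566]
Step 55: x=[3.8204] v=[-1.4482]
Step 56: x=[3.7485] v=[-1.4383]
Step 57: x=[3.6772] v=[-1.4269]
Step 58: x=[3.6065] v=[-1.4141]
Step 59: x=[3.5365] v=[-1.3998]
Step 60: x=[3.4673] v=[-1.3841]
Step 61: x=[3.3990] v=[-1.3670]
Step 62: x=[3.3316] v=[-1.3485]
Step 63: x=[3.2652] v=[-1.3286]
Step 64: x=[3.1998] v=[-1.3073]
Step 65: x=[3.1356] v=[-1.2847]
Step 66: x=[3.0726] v=[-1.2607]
Step 67: x=[3.0108] v=[-1.2354]
Step 68: x=[2.9504] v=[-1.2089]
Step 69: x=[2.8913] v=[-1.1811]
Step 70: x=[2.8337] v=[-1.1521]
v[0] did not become non-negative within 70 steps; using fallback time=3.5000

Answer: 3.5000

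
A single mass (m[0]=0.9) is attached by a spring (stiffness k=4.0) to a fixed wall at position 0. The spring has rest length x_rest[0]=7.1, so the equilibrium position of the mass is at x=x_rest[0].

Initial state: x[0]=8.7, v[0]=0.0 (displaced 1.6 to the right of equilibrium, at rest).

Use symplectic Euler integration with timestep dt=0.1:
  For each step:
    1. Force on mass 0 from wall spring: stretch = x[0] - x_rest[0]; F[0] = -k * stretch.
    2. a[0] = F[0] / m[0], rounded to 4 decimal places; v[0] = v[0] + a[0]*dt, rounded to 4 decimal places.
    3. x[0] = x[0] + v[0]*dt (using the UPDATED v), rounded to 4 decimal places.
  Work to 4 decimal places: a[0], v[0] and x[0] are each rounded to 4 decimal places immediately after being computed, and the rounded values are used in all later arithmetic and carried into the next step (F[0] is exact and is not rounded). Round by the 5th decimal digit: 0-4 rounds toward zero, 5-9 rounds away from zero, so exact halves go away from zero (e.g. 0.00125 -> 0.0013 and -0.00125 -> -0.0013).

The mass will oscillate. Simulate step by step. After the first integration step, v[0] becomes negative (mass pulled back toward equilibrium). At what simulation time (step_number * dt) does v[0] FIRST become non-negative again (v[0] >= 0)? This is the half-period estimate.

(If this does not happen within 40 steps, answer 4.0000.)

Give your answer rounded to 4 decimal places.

Step 0: x=[8.7000] v=[0.0000]
Step 1: x=[8.6289] v=[-0.7111]
Step 2: x=[8.4898] v=[-1.3906]
Step 3: x=[8.2890] v=[-2.0083]
Step 4: x=[8.0353] v=[-2.5367]
Step 5: x=[7.7401] v=[-2.9524]
Step 6: x=[7.4164] v=[-3.2369]
Step 7: x=[7.0787] v=[-3.3775]
Step 8: x=[6.7419] v=[-3.3680]
Step 9: x=[6.4210] v=[-3.2088]
Step 10: x=[6.1303] v=[-2.9070]
Step 11: x=[5.8827] v=[-2.4760]
Step 12: x=[5.6892] v=[-1.9350]
Step 13: x=[5.5584] v=[-1.3080]
Step 14: x=[5.4961] v=[-0.6228]
Step 15: x=[5.5051] v=[0.0900]
First v>=0 after going negative at step 15, time=1.5000

Answer: 1.5000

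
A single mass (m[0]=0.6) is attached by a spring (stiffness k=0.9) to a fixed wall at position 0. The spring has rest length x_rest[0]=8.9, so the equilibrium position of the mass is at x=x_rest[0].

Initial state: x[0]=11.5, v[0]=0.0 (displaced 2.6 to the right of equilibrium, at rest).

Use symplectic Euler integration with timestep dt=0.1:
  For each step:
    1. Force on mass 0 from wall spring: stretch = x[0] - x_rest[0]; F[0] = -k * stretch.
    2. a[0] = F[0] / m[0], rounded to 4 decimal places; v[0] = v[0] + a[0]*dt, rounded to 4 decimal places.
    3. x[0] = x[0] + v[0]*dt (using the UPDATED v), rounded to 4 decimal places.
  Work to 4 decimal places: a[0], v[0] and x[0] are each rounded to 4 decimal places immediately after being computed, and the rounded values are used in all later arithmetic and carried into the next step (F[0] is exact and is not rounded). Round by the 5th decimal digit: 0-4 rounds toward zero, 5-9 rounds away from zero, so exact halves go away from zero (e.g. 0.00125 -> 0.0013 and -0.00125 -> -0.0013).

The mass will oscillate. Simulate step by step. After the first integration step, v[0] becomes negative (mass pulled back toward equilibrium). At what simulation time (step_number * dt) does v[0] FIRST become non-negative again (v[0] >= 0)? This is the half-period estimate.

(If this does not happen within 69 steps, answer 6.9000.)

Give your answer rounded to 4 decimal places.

Answer: 2.6000

Derivation:
Step 0: x=[11.5000] v=[0.0000]
Step 1: x=[11.4610] v=[-0.3900]
Step 2: x=[11.3836] v=[-0.7742]
Step 3: x=[11.2689] v=[-1.1467]
Step 4: x=[11.1187] v=[-1.5020]
Step 5: x=[10.9352] v=[-1.8348]
Step 6: x=[10.7212] v=[-2.1401]
Step 7: x=[10.4799] v=[-2.4133]
Step 8: x=[10.2149] v=[-2.6503]
Step 9: x=[9.9302] v=[-2.8475]
Step 10: x=[9.6300] v=[-3.0020]
Step 11: x=[9.3189] v=[-3.1115]
Step 12: x=[9.0015] v=[-3.1743]
Step 13: x=[8.6826] v=[-3.1895]
Step 14: x=[8.3669] v=[-3.1569]
Step 15: x=[8.0592] v=[-3.0769]
Step 16: x=[7.7641] v=[-2.9508]
Step 17: x=[7.4861] v=[-2.7804]
Step 18: x=[7.2293] v=[-2.5683]
Step 19: x=[6.9975] v=[-2.3177]
Step 20: x=[6.7943] v=[-2.0323]
Step 21: x=[6.6227] v=[-1.7164]
Step 22: x=[6.4852] v=[-1.3748]
Step 23: x=[6.3839] v=[-1.0126]
Step 24: x=[6.3204] v=[-0.6352]
Step 25: x=[6.2956] v=[-0.2483]
Step 26: x=[6.3098] v=[0.1424]
First v>=0 after going negative at step 26, time=2.6000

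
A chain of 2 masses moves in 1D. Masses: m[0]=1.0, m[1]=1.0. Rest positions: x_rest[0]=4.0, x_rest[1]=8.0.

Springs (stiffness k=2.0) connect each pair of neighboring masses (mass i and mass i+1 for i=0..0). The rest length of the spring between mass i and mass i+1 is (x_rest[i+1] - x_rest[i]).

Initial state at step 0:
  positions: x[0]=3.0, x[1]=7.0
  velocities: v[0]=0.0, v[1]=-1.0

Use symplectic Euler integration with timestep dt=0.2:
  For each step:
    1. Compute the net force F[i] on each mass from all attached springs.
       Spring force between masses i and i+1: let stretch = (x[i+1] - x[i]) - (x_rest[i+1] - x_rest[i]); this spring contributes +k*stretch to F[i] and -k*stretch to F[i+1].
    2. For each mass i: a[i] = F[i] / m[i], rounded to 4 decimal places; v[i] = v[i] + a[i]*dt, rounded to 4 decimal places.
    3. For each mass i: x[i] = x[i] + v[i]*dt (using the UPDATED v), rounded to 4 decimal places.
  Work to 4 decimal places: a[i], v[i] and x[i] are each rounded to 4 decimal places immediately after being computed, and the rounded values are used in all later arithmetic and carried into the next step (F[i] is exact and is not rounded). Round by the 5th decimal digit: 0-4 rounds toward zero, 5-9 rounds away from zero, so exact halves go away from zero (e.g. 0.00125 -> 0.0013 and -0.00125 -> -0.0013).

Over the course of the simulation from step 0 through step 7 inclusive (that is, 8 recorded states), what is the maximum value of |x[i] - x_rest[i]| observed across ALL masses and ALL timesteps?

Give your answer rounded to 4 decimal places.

Step 0: x=[3.0000 7.0000] v=[0.0000 -1.0000]
Step 1: x=[3.0000 6.8000] v=[0.0000 -1.0000]
Step 2: x=[2.9840 6.6160] v=[-0.0800 -0.9200]
Step 3: x=[2.9386 6.4614] v=[-0.2272 -0.7728]
Step 4: x=[2.8550 6.3450] v=[-0.4181 -0.5819]
Step 5: x=[2.7306 6.2694] v=[-0.6221 -0.3779]
Step 6: x=[2.5693 6.2307] v=[-0.8066 -0.1934]
Step 7: x=[2.3809 6.2191] v=[-0.9420 -0.0580]
Max displacement = 1.7809

Answer: 1.7809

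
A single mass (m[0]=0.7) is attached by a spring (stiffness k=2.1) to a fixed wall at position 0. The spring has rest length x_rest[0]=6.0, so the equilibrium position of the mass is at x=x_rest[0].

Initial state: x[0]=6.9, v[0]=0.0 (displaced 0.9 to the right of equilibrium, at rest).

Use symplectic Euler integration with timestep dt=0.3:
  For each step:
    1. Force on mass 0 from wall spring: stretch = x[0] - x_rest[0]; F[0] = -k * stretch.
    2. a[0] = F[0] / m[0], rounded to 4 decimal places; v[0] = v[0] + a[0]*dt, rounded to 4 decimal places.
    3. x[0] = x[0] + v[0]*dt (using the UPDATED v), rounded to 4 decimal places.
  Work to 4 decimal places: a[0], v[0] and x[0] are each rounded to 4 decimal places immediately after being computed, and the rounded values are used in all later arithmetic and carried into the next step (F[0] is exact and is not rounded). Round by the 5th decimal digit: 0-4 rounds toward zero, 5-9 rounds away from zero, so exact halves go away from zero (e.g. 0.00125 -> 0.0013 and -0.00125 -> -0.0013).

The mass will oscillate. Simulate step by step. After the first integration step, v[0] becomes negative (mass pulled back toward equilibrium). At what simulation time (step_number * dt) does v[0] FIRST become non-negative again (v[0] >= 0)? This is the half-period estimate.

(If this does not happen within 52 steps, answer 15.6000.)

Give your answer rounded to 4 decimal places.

Answer: 1.8000

Derivation:
Step 0: x=[6.9000] v=[0.0000]
Step 1: x=[6.6570] v=[-0.8100]
Step 2: x=[6.2366] v=[-1.4013]
Step 3: x=[5.7523] v=[-1.6142]
Step 4: x=[5.3349] v=[-1.3913]
Step 5: x=[5.0971] v=[-0.7927]
Step 6: x=[5.1031] v=[0.0199]
First v>=0 after going negative at step 6, time=1.8000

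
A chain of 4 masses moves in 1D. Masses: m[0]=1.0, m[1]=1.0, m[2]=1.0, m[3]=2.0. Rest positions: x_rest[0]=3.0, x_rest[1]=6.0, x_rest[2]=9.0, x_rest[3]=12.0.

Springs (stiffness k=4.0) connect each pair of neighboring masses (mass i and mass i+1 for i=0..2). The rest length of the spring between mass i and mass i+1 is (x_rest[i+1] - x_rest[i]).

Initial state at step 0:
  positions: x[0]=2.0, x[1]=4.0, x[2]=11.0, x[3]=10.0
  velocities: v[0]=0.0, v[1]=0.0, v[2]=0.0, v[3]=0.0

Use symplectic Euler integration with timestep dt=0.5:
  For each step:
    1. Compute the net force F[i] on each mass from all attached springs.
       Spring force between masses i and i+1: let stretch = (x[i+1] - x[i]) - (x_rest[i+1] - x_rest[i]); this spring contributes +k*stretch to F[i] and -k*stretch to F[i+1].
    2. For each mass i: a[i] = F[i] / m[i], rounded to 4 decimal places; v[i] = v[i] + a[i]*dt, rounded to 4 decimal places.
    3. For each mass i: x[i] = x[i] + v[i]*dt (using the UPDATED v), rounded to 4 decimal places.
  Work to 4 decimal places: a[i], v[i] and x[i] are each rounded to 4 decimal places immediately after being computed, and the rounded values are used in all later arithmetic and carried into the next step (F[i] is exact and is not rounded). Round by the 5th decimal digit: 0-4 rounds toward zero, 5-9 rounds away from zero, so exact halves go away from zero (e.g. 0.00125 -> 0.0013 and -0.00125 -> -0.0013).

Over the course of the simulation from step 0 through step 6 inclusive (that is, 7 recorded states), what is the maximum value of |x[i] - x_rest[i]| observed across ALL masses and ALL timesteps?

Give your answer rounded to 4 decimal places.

Answer: 6.0000

Derivation:
Step 0: x=[2.0000 4.0000 11.0000 10.0000] v=[0.0000 0.0000 0.0000 0.0000]
Step 1: x=[1.0000 9.0000 3.0000 12.0000] v=[-2.0000 10.0000 -16.0000 4.0000]
Step 2: x=[5.0000 0.0000 10.0000 11.0000] v=[8.0000 -18.0000 14.0000 -2.0000]
Step 3: x=[1.0000 6.0000 8.0000 11.0000] v=[-8.0000 12.0000 -4.0000 0.0000]
Step 4: x=[-1.0000 9.0000 7.0000 11.0000] v=[-4.0000 6.0000 -2.0000 0.0000]
Step 5: x=[4.0000 0.0000 12.0000 10.5000] v=[10.0000 -18.0000 10.0000 -1.0000]
Step 6: x=[2.0000 7.0000 3.5000 12.2500] v=[-4.0000 14.0000 -17.0000 3.5000]
Max displacement = 6.0000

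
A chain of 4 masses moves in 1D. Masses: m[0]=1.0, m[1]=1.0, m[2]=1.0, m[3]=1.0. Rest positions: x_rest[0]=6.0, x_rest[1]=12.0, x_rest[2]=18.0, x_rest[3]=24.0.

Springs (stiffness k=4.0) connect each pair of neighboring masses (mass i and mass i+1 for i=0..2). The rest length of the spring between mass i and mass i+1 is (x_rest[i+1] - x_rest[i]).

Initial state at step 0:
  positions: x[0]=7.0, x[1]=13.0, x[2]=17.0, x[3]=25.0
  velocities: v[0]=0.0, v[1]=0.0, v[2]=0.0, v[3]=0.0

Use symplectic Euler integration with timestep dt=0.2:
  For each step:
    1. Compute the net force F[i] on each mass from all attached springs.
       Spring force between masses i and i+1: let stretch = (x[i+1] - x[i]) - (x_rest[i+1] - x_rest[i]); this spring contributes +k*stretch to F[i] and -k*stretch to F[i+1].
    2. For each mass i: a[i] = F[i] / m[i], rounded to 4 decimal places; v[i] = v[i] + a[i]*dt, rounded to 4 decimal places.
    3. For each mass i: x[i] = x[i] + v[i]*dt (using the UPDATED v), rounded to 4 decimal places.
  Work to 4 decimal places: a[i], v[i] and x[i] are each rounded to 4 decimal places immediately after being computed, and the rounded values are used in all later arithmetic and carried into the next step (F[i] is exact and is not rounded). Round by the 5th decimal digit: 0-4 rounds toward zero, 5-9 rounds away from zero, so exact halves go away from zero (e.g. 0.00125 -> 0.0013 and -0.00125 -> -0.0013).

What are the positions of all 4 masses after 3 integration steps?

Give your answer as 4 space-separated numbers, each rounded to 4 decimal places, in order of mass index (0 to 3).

Answer: 6.7850 11.9811 19.4596 23.7743

Derivation:
Step 0: x=[7.0000 13.0000 17.0000 25.0000] v=[0.0000 0.0000 0.0000 0.0000]
Step 1: x=[7.0000 12.6800 17.6400 24.6800] v=[0.0000 -1.6000 3.2000 -1.6000]
Step 2: x=[6.9488 12.2448 18.6128 24.1936] v=[-0.2560 -2.1760 4.8640 -2.4320]
Step 3: x=[6.7850 11.9811 19.4596 23.7743] v=[-0.8192 -1.3184 4.2342 -2.0966]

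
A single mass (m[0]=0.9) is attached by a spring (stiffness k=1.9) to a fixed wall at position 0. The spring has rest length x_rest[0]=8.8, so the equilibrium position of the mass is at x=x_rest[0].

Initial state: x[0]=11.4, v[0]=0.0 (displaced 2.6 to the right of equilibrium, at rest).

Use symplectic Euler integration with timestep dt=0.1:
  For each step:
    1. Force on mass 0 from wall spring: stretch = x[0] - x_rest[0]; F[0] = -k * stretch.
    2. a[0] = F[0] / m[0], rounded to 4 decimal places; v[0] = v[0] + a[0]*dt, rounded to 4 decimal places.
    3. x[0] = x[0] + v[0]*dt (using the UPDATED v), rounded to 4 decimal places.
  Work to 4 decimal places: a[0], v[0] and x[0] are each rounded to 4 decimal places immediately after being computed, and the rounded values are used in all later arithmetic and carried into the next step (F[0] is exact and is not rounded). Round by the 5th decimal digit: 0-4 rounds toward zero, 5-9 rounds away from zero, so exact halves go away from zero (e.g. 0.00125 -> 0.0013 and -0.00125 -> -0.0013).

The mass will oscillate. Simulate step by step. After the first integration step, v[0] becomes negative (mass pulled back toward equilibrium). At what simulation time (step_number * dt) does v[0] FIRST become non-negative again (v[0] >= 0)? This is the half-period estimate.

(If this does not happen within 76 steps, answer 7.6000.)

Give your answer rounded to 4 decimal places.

Answer: 2.2000

Derivation:
Step 0: x=[11.4000] v=[0.0000]
Step 1: x=[11.3451] v=[-0.5489]
Step 2: x=[11.2365] v=[-1.0862]
Step 3: x=[11.0764] v=[-1.6006]
Step 4: x=[10.8683] v=[-2.0812]
Step 5: x=[10.6165] v=[-2.5178]
Step 6: x=[10.3264] v=[-2.9013]
Step 7: x=[10.0041] v=[-3.2235]
Step 8: x=[9.6563] v=[-3.4777]
Step 9: x=[9.2905] v=[-3.6585]
Step 10: x=[8.9143] v=[-3.7621]
Step 11: x=[8.5357] v=[-3.7862]
Step 12: x=[8.1627] v=[-3.7304]
Step 13: x=[7.8031] v=[-3.5959]
Step 14: x=[7.4646] v=[-3.3854]
Step 15: x=[7.1543] v=[-3.1035]
Step 16: x=[6.8787] v=[-2.7561]
Step 17: x=[6.6437] v=[-2.3505]
Step 18: x=[6.4542] v=[-1.8953]
Step 19: x=[6.3142] v=[-1.4001]
Step 20: x=[6.2267] v=[-0.8753]
Step 21: x=[6.1935] v=[-0.3321]
Step 22: x=[6.2153] v=[0.2182]
First v>=0 after going negative at step 22, time=2.2000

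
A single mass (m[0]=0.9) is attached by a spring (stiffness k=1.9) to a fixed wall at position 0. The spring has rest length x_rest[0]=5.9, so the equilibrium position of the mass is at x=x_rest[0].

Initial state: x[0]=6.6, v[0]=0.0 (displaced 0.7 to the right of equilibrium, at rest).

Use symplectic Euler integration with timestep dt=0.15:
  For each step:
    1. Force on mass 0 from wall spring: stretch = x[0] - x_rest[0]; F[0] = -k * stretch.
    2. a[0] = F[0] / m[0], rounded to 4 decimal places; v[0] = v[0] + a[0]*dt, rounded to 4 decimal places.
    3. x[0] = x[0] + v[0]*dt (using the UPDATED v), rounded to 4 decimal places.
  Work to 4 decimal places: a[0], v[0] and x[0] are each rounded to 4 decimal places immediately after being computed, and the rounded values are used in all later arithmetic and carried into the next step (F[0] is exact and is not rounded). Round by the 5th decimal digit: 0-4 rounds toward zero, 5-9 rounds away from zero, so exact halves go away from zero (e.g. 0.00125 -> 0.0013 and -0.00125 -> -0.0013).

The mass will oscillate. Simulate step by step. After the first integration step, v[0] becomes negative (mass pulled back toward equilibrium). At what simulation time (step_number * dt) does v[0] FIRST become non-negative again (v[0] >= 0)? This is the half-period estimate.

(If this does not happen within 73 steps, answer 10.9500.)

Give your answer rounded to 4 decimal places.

Step 0: x=[6.6000] v=[0.0000]
Step 1: x=[6.5667] v=[-0.2217]
Step 2: x=[6.5018] v=[-0.4328]
Step 3: x=[6.4083] v=[-0.6234]
Step 4: x=[6.2906] v=[-0.7844]
Step 5: x=[6.1544] v=[-0.9081]
Step 6: x=[6.0061] v=[-0.9887]
Step 7: x=[5.8528] v=[-1.0223]
Step 8: x=[5.7017] v=[-1.0074]
Step 9: x=[5.5600] v=[-0.9446]
Step 10: x=[5.4345] v=[-0.8369]
Step 11: x=[5.3311] v=[-0.6895]
Step 12: x=[5.2547] v=[-0.5094]
Step 13: x=[5.2089] v=[-0.3051]
Step 14: x=[5.1960] v=[-0.0863]
Step 15: x=[5.2165] v=[0.1366]
First v>=0 after going negative at step 15, time=2.2500

Answer: 2.2500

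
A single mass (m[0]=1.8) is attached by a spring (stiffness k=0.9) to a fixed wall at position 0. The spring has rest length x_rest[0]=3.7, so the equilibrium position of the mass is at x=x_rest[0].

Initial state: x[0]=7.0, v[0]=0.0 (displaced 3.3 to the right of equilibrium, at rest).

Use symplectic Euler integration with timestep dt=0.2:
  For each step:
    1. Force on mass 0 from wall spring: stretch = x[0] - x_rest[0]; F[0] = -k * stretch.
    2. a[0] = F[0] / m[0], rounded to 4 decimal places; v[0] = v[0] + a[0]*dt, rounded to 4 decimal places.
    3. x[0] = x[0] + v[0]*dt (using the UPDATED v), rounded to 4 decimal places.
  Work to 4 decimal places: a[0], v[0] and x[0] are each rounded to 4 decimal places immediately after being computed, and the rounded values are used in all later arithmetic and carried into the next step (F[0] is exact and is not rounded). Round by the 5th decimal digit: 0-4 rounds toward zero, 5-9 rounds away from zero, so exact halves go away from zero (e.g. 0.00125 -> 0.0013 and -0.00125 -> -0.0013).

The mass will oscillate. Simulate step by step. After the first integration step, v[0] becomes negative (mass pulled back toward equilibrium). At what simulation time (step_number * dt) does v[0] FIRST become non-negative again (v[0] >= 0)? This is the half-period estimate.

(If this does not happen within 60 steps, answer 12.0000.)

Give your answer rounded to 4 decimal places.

Step 0: x=[7.0000] v=[0.0000]
Step 1: x=[6.9340] v=[-0.3300]
Step 2: x=[6.8033] v=[-0.6534]
Step 3: x=[6.6106] v=[-0.9637]
Step 4: x=[6.3596] v=[-1.2548]
Step 5: x=[6.0554] v=[-1.5208]
Step 6: x=[5.7041] v=[-1.7563]
Step 7: x=[5.3128] v=[-1.9567]
Step 8: x=[4.8892] v=[-2.1180]
Step 9: x=[4.4418] v=[-2.2369]
Step 10: x=[3.9796] v=[-2.3111]
Step 11: x=[3.5118] v=[-2.3391]
Step 12: x=[3.0477] v=[-2.3203]
Step 13: x=[2.5967] v=[-2.2551]
Step 14: x=[2.1677] v=[-2.1448]
Step 15: x=[1.7694] v=[-1.9916]
Step 16: x=[1.4097] v=[-1.7985]
Step 17: x=[1.0958] v=[-1.5695]
Step 18: x=[0.8340] v=[-1.3091]
Step 19: x=[0.6295] v=[-1.0225]
Step 20: x=[0.4864] v=[-0.7154]
Step 21: x=[0.4076] v=[-0.3940]
Step 22: x=[0.3946] v=[-0.0648]
Step 23: x=[0.4477] v=[0.2657]
First v>=0 after going negative at step 23, time=4.6000

Answer: 4.6000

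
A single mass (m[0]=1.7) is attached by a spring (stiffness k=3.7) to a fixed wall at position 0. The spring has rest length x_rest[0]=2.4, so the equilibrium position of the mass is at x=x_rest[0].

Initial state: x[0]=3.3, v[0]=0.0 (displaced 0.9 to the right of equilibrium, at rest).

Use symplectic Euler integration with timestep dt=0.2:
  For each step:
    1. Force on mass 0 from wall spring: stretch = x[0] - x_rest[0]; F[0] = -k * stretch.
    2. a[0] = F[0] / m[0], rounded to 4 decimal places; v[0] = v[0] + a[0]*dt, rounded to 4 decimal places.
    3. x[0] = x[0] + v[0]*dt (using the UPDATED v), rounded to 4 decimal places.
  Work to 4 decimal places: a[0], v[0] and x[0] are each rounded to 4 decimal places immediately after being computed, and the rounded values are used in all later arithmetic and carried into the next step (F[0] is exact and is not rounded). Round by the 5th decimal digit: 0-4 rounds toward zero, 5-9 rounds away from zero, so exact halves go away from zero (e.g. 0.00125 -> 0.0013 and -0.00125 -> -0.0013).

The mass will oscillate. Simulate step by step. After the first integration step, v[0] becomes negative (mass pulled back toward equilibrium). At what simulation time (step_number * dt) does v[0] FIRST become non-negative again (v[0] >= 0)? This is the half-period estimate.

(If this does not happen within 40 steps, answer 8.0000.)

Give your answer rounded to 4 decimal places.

Answer: 2.2000

Derivation:
Step 0: x=[3.3000] v=[0.0000]
Step 1: x=[3.2216] v=[-0.3918]
Step 2: x=[3.0717] v=[-0.7494]
Step 3: x=[2.8633] v=[-1.0418]
Step 4: x=[2.6146] v=[-1.2435]
Step 5: x=[2.3472] v=[-1.3369]
Step 6: x=[2.0844] v=[-1.3139]
Step 7: x=[1.8491] v=[-1.1765]
Step 8: x=[1.6618] v=[-0.9367]
Step 9: x=[1.5387] v=[-0.6154]
Step 10: x=[1.4906] v=[-0.2405]
Step 11: x=[1.5217] v=[0.1554]
First v>=0 after going negative at step 11, time=2.2000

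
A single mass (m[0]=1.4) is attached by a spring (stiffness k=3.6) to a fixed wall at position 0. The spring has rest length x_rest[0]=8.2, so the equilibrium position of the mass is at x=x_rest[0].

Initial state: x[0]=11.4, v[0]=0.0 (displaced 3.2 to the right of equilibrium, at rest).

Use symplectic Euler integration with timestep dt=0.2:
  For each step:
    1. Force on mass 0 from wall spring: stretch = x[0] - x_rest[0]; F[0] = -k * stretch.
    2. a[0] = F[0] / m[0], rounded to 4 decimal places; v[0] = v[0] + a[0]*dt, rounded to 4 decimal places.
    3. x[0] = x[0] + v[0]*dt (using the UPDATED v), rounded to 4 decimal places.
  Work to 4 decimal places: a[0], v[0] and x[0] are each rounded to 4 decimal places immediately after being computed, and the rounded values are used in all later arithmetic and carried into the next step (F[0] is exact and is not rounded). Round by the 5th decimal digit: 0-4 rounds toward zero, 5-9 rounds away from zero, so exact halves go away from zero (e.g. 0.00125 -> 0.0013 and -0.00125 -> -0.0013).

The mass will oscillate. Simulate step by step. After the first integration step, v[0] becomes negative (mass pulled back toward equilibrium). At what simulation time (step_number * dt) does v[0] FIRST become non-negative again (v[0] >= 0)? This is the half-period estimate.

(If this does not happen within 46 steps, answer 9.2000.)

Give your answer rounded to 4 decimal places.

Answer: 2.0000

Derivation:
Step 0: x=[11.4000] v=[0.0000]
Step 1: x=[11.0709] v=[-1.6457]
Step 2: x=[10.4465] v=[-3.1222]
Step 3: x=[9.5910] v=[-4.2775]
Step 4: x=[8.5924] v=[-4.9929]
Step 5: x=[7.5535] v=[-5.1947]
Step 6: x=[6.5811] v=[-4.8622]
Step 7: x=[5.7752] v=[-4.0296]
Step 8: x=[5.2187] v=[-2.7826]
Step 9: x=[4.9688] v=[-1.2494]
Step 10: x=[5.0513] v=[0.4124]
First v>=0 after going negative at step 10, time=2.0000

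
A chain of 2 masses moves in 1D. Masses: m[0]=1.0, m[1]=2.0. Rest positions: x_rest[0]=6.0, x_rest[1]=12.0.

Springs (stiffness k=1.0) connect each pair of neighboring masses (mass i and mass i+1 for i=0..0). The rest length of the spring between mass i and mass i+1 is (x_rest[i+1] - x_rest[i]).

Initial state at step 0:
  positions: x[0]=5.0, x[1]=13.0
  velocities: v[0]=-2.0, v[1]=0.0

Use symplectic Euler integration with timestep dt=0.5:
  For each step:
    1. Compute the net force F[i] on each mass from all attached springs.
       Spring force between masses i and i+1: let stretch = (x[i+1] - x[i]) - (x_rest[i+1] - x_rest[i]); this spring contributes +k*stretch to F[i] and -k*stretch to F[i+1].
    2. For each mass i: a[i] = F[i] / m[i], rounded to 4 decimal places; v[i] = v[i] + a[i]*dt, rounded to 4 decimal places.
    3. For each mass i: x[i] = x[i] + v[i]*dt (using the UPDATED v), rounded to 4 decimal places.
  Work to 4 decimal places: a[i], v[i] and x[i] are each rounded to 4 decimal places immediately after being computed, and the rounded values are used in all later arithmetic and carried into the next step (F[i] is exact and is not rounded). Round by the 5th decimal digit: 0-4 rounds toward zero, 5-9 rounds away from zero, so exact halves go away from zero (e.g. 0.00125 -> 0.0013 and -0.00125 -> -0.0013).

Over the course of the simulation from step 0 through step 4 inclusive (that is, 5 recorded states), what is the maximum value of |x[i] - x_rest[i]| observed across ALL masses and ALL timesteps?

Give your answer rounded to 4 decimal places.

Step 0: x=[5.0000 13.0000] v=[-2.0000 0.0000]
Step 1: x=[4.5000 12.7500] v=[-1.0000 -0.5000]
Step 2: x=[4.5625 12.2188] v=[0.1250 -1.0625]
Step 3: x=[5.0391 11.4805] v=[0.9532 -1.4766]
Step 4: x=[5.6261 10.6870] v=[1.1739 -1.5870]
Max displacement = 1.5000

Answer: 1.5000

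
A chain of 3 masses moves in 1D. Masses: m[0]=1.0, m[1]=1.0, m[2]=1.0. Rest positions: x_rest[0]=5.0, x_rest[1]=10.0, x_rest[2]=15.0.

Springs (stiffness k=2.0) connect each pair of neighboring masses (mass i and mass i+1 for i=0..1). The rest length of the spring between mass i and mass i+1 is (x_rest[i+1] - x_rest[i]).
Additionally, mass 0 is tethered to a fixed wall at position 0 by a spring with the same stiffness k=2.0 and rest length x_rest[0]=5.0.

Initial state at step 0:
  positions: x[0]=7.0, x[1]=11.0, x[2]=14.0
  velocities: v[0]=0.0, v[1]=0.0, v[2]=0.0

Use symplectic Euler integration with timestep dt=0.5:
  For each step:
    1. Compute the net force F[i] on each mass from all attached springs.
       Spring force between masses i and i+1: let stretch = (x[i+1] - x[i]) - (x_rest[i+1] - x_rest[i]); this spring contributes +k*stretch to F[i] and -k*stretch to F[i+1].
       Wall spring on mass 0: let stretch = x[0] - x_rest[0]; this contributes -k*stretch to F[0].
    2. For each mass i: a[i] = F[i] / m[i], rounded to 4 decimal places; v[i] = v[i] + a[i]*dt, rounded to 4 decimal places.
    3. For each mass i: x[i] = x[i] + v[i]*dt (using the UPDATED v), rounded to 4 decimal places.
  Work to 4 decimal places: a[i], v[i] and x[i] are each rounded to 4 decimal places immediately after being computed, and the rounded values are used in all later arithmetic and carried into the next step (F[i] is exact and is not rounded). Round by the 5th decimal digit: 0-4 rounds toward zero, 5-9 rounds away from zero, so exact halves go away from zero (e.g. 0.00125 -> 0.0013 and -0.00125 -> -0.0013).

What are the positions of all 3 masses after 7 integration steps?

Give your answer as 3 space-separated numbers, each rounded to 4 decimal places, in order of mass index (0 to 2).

Answer: 6.4844 10.5860 13.3672

Derivation:
Step 0: x=[7.0000 11.0000 14.0000] v=[0.0000 0.0000 0.0000]
Step 1: x=[5.5000 10.5000 15.0000] v=[-3.0000 -1.0000 2.0000]
Step 2: x=[3.7500 9.7500 16.2500] v=[-3.5000 -1.5000 2.5000]
Step 3: x=[3.1250 9.2500 16.7500] v=[-1.2500 -1.0000 1.0000]
Step 4: x=[4.0000 9.4375 16.0000] v=[1.7500 0.3750 -1.5000]
Step 5: x=[5.5938 10.1875 14.4688] v=[3.1875 1.5000 -3.0625]
Step 6: x=[6.6875 10.7813 13.2969] v=[2.1874 1.1876 -2.3438]
Step 7: x=[6.4844 10.5860 13.3672] v=[-0.4063 -0.3906 0.1406]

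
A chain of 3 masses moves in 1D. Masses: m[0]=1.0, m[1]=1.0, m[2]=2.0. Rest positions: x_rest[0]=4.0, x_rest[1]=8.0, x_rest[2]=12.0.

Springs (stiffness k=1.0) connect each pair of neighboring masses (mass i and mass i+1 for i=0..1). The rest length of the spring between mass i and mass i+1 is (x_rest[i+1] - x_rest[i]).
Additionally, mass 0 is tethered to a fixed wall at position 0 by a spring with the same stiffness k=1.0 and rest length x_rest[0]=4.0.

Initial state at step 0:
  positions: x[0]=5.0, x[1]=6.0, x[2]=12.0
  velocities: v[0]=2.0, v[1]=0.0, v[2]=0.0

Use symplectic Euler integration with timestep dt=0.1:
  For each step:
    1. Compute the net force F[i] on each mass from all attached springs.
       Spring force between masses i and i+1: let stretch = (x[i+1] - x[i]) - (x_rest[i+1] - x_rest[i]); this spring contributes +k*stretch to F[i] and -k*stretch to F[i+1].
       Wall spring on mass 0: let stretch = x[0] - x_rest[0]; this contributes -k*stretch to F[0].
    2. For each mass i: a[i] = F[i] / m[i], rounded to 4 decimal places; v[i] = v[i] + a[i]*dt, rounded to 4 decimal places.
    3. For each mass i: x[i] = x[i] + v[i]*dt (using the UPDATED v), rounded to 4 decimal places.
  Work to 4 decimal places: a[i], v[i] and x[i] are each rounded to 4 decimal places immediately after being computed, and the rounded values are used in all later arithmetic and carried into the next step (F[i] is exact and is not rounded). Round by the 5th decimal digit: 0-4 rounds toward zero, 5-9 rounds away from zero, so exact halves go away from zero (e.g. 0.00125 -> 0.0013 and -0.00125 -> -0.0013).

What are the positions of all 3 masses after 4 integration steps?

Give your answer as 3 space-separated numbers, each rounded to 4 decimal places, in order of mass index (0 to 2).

Step 0: x=[5.0000 6.0000 12.0000] v=[2.0000 0.0000 0.0000]
Step 1: x=[5.1600 6.0500 11.9900] v=[1.6000 0.5000 -0.1000]
Step 2: x=[5.2773 6.1505 11.9703] v=[1.1730 1.0050 -0.1970]
Step 3: x=[5.3506 6.3005 11.9415] v=[0.7326 1.4997 -0.2880]
Step 4: x=[5.3799 6.4974 11.9045] v=[0.2925 1.9688 -0.3701]

Answer: 5.3799 6.4974 11.9045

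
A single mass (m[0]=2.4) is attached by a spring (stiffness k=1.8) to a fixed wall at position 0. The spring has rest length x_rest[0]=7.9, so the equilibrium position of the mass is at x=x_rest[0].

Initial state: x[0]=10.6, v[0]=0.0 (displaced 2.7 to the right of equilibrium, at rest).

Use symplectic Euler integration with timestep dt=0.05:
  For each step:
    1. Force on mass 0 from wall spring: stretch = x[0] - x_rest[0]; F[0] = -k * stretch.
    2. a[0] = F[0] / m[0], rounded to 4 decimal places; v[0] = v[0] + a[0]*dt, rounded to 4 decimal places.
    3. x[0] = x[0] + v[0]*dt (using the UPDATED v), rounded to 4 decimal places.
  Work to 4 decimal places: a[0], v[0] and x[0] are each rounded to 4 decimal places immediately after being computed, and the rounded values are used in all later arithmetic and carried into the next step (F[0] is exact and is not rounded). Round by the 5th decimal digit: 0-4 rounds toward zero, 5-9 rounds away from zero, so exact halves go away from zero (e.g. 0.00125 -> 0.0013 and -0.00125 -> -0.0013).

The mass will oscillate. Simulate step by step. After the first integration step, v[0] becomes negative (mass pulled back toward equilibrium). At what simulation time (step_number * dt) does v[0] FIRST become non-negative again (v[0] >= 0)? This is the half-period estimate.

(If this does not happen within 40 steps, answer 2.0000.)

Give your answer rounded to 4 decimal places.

Answer: 2.0000

Derivation:
Step 0: x=[10.6000] v=[0.0000]
Step 1: x=[10.5949] v=[-0.1013]
Step 2: x=[10.5848] v=[-0.2024]
Step 3: x=[10.5696] v=[-0.3031]
Step 4: x=[10.5494] v=[-0.4032]
Step 5: x=[10.5243] v=[-0.5026]
Step 6: x=[10.4943] v=[-0.6010]
Step 7: x=[10.4594] v=[-0.6983]
Step 8: x=[10.4197] v=[-0.7943]
Step 9: x=[10.3753] v=[-0.8888]
Step 10: x=[10.3262] v=[-0.9816]
Step 11: x=[10.2726] v=[-1.0726]
Step 12: x=[10.2145] v=[-1.1616]
Step 13: x=[10.1521] v=[-1.2484]
Step 14: x=[10.0855] v=[-1.3329]
Step 15: x=[10.0148] v=[-1.4149]
Step 16: x=[9.9401] v=[-1.4942]
Step 17: x=[9.8616] v=[-1.5707]
Step 18: x=[9.7794] v=[-1.6443]
Step 19: x=[9.6937] v=[-1.7148]
Step 20: x=[9.6046] v=[-1.7821]
Step 21: x=[9.5123] v=[-1.8460]
Step 22: x=[9.4170] v=[-1.9065]
Step 23: x=[9.3188] v=[-1.9634]
Step 24: x=[9.2180] v=[-2.0166]
Step 25: x=[9.1147] v=[-2.0660]
Step 26: x=[9.0091] v=[-2.1116]
Step 27: x=[8.9014] v=[-2.1532]
Step 28: x=[8.7919] v=[-2.1908]
Step 29: x=[8.6807] v=[-2.2242]
Step 30: x=[8.5680] v=[-2.2535]
Step 31: x=[8.4541] v=[-2.2786]
Step 32: x=[8.3391] v=[-2.2994]
Step 33: x=[8.2233] v=[-2.3159]
Step 34: x=[8.1069] v=[-2.3280]
Step 35: x=[7.9901] v=[-2.3358]
Step 36: x=[7.8731] v=[-2.3392]
Step 37: x=[7.7562] v=[-2.3382]
Step 38: x=[7.6396] v=[-2.3328]
Step 39: x=[7.5235] v=[-2.3230]
Step 40: x=[7.4081] v=[-2.3089]
v[0] did not become non-negative within 40 steps; using fallback time=2.0000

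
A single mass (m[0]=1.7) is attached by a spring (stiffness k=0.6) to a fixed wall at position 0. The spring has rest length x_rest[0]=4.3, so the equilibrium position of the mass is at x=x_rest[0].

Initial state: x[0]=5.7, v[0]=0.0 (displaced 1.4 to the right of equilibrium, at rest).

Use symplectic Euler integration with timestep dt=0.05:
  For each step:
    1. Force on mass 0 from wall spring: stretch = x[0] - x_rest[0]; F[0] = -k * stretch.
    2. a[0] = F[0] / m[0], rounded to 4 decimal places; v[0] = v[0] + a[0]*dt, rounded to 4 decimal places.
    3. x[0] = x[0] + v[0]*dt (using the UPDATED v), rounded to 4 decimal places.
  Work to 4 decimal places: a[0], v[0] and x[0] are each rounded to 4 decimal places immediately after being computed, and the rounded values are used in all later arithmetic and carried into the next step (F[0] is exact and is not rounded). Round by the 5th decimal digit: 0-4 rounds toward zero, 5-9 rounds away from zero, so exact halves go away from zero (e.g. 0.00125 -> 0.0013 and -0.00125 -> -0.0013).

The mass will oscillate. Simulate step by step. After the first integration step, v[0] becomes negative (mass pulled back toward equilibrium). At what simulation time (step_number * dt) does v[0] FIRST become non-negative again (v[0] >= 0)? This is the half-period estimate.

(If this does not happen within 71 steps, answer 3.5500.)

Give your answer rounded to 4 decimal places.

Answer: 3.5500

Derivation:
Step 0: x=[5.7000] v=[0.0000]
Step 1: x=[5.6988] v=[-0.0247]
Step 2: x=[5.6963] v=[-0.0494]
Step 3: x=[5.6926] v=[-0.0740]
Step 4: x=[5.6877] v=[-0.0986]
Step 5: x=[5.6815] v=[-0.1231]
Step 6: x=[5.6741] v=[-0.1475]
Step 7: x=[5.6655] v=[-0.1718]
Step 8: x=[5.6557] v=[-0.1959]
Step 9: x=[5.6447] v=[-0.2198]
Step 10: x=[5.6325] v=[-0.2435]
Step 11: x=[5.6192] v=[-0.2670]
Step 12: x=[5.6047] v=[-0.2903]
Step 13: x=[5.5890] v=[-0.3133]
Step 14: x=[5.5722] v=[-0.3360]
Step 15: x=[5.5543] v=[-0.3585]
Step 16: x=[5.5353] v=[-0.3806]
Step 17: x=[5.5152] v=[-0.4024]
Step 18: x=[5.4940] v=[-0.4238]
Step 19: x=[5.4718] v=[-0.4449]
Step 20: x=[5.4485] v=[-0.4656]
Step 21: x=[5.4242] v=[-0.4859]
Step 22: x=[5.3989] v=[-0.5057]
Step 23: x=[5.3726] v=[-0.5251]
Step 24: x=[5.3454] v=[-0.5440]
Step 25: x=[5.3173] v=[-0.5625]
Step 26: x=[5.2883] v=[-0.5805]
Step 27: x=[5.2584] v=[-0.5979]
Step 28: x=[5.2277] v=[-0.6148]
Step 29: x=[5.1961] v=[-0.6312]
Step 30: x=[5.1638] v=[-0.6470]
Step 31: x=[5.1307] v=[-0.6622]
Step 32: x=[5.0969] v=[-0.6769]
Step 33: x=[5.0624] v=[-0.6910]
Step 34: x=[5.0272] v=[-0.7045]
Step 35: x=[4.9913] v=[-0.7173]
Step 36: x=[4.9548] v=[-0.7295]
Step 37: x=[4.9177] v=[-0.7411]
Step 38: x=[4.8801] v=[-0.7520]
Step 39: x=[4.8420] v=[-0.7622]
Step 40: x=[4.8034] v=[-0.7718]
Step 41: x=[4.7644] v=[-0.7807]
Step 42: x=[4.7250] v=[-0.7889]
Step 43: x=[4.6852] v=[-0.7964]
Step 44: x=[4.6450] v=[-0.8032]
Step 45: x=[4.6045] v=[-0.8093]
Step 46: x=[4.5638] v=[-0.8147]
Step 47: x=[4.5228] v=[-0.8194]
Step 48: x=[4.4816] v=[-0.8233]
Step 49: x=[4.4403] v=[-0.8265]
Step 50: x=[4.3989] v=[-0.8290]
Step 51: x=[4.3574] v=[-0.8307]
Step 52: x=[4.3158] v=[-0.8317]
Step 53: x=[4.2742] v=[-0.8320]
Step 54: x=[4.2326] v=[-0.8315]
Step 55: x=[4.1911] v=[-0.8303]
Step 56: x=[4.1497] v=[-0.8284]
Step 57: x=[4.1084] v=[-0.8258]
Step 58: x=[4.0673] v=[-0.8224]
Step 59: x=[4.0264] v=[-0.8183]
Step 60: x=[3.9857] v=[-0.8135]
Step 61: x=[3.9453] v=[-0.8080]
Step 62: x=[3.9052] v=[-0.8017]
Step 63: x=[3.8655] v=[-0.7947]
Step 64: x=[3.8262] v=[-0.7870]
Step 65: x=[3.7873] v=[-0.7786]
Step 66: x=[3.7488] v=[-0.7696]
Step 67: x=[3.7108] v=[-0.7599]
Step 68: x=[3.6733] v=[-0.7495]
Step 69: x=[3.6364] v=[-0.7384]
Step 70: x=[3.6001] v=[-0.7267]
Step 71: x=[3.5644] v=[-0.7144]
v[0] did not become non-negative within 71 steps; using fallback time=3.5500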